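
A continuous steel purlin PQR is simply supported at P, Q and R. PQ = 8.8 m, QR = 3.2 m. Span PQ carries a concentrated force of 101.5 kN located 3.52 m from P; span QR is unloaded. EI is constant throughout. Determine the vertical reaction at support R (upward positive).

Take M_Q as the redundant. Released structure: two simple spans PQ and QR with a hinge at Q.
End slopes at the hinge Q, treating each span as simply supported:
  span PQ: point load 101.5 at a = 3.52: Pab(L + a)/(6LEI) = 440.2/EI
  relative rotation θ_0 = (440.2 + 0)/EI = 440.2/EI
A unit hogging moment at Q produces rotation L₁/(3EI) + L₂/(3EI) = 4/EI.
Compatibility: M_Q·(L₁+L₂)/(3EI) = θ_0, giving M_Q = 110 kN·m (hogging).
Span QR, ΣM about R: R_Q^{QR}·3.2 = 0 + 110, so R_Q^{QR} = 34.39 kN and R_R = 0 − 34.39 = -34.39 kN.

R_R = -34.39 kN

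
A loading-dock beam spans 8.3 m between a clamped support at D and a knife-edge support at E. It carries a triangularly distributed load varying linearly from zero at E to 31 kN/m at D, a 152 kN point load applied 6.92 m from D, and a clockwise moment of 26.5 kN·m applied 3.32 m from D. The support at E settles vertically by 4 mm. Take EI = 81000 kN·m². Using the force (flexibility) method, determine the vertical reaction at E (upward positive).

Release the roller at E. Primary structure: cantilever fixed at D.
Free-end deflection of the primary structure under the applied loading (downward +):
  triangular load, peak 31 at the fixed end: w₀L⁴/(30EI) = 4904/EI
  point load 152 at a = 6.92: Pa²(3L − a)/(6EI) = 21812/EI
  clockwise couple 26.5 at a = 3.32: M₀a(2L − a)/(2EI) = 584.2/EI
  δ_0 = 27300/EI
Flexibility coefficient — unit upward force at E: δ_{EE} = L³/(3EI) = 190.6/EI.
With EI = 81000 kN·m²: δ_0 = 0.33704 m and δ_{EE} = 0.002353 m/kN.
Compatibility — the beam at E must follow the support down by 0.004 m: δ_0 − R_E·δ_{EE} = 0.004, so R_E = (0.33704 − 0.004)/0.002353 = 141.5 kN.

R_E = 141.5 kN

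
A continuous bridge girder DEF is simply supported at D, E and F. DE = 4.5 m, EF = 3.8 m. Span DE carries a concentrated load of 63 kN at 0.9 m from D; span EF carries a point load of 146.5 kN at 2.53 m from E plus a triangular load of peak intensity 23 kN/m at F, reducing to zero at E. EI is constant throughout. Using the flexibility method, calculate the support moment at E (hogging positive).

Take M_E as the redundant. Released structure: two simple spans DE and EF with a hinge at E.
End slopes at the hinge E, treating each span as simply supported:
  span DE: point load 63 at a = 0.9: Pab(L + a)/(6LEI) = 40.82/EI
  span EF: point load 146.5 at a = 2.53: Pab(L + b)/(6LEI) = 104.7/EI
  span EF: triangular load, peak 23: 7w₀L³/(360EI) = 24.54/EI
  relative rotation θ_0 = (40.82 + 129.2)/EI = 170/EI
A unit hogging moment at E produces rotation L₁/(3EI) + L₂/(3EI) = 2.767/EI.
Compatibility: M_E·(L₁+L₂)/(3EI) = θ_0, giving M_E = 61.46 kN·m (hogging).

M_E = 61.46 kN·m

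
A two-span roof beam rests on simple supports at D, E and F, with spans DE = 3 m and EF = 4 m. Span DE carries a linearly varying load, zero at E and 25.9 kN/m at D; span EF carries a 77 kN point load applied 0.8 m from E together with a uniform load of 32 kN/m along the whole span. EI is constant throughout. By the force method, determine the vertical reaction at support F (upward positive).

R_F = 62.46 kN

Take M_E as the redundant. Released structure: two simple spans DE and EF with a hinge at E.
Rotations at E on the released spans (each span's end-slope, ×1/EI):
  span DE: triangular load, peak 25.9: 7w₀L³/(360EI) = 13.6/EI
  span EF: point load 77 at a = 0.8: Pab(L + b)/(6LEI) = 59.14/EI
  span EF: UDL 32: wL³/(24EI) = 85.33/EI
  relative rotation θ_0 = (13.6 + 144.5)/EI = 158.1/EI
A unit hogging moment at E produces rotation L₁/(3EI) + L₂/(3EI) = 2.333/EI.
Compatibility: M_E·(L₁+L₂)/(3EI) = θ_0, giving M_E = 67.74 kN·m (hogging).
Span EF, ΣM about F: R_E^{EF}·4 = 502.4 + 67.74, so R_E^{EF} = 142.5 kN and R_F = 205 − 142.5 = 62.46 kN.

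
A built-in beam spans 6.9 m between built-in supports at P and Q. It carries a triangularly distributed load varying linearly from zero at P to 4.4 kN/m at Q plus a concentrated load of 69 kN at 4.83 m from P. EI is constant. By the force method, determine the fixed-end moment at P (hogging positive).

Release both end moments; the primary structure is a simply-supported span PQ with redundants M_P and M_Q.
On the primary (simply-supported) span, the end slopes from the loading are:
  at P: triangular load, peak 4.4: 7w₀L³/(360EI) = 28.11/EI
  at Q: triangular load, peak 4.4: w₀L³/(45EI) = 32.12/EI
  at P: point load 69 at a = 4.83: Pab(L + b)/(6LEI) = 149.5/EI
  at Q: point load 69 at a = 4.83: Pab(L + a)/(6LEI) = 195.5/EI
  θ_P0 = 177.6/EI,  θ_Q0 = 227.6/EI
Flexibility coefficients: a unit moment at one end gives L/(3EI) there and L/(6EI) at the far end, so f₁₁ = f₂₂ = 2.3/EI and f₁₂ = f₂₁ = 1.15/EI.
Compatibility — zero rotation at each built-in end:
  2.3 M_P + 1.15 M_Q = 177.6
  1.15 M_P + 2.3 M_Q = 227.6
Solving the pair gives M_P = 36.98 kN·m and M_Q = 80.46 kN·m (hogging).

M_P = 36.98 kN·m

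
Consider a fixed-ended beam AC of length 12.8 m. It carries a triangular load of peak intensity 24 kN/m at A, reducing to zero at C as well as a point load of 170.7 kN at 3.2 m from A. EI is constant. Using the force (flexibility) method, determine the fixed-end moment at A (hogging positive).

Release both end moments; the primary structure is a simply-supported span AC with redundants M_A and M_C.
Simple-span end rotations at A and C under the given loads:
  at A: triangular load, peak 24: w₀L³/(45EI) = 1118/EI
  at C: triangular load, peak 24: 7w₀L³/(360EI) = 978.7/EI
  at A: point load 170.7 at a = 3.2: Pab(L + b)/(6LEI) = 1529/EI
  at C: point load 170.7 at a = 3.2: Pab(L + a)/(6LEI) = 1092/EI
  θ_A0 = 2648/EI,  θ_C0 = 2071/EI
Flexibility coefficients: a unit moment at one end gives L/(3EI) there and L/(6EI) at the far end, so f₁₁ = f₂₂ = 4.267/EI and f₁₂ = f₂₁ = 2.133/EI.
Compatibility — zero rotation at each built-in end:
  4.267 M_A + 2.133 M_C = 2648
  2.133 M_A + 4.267 M_C = 2071
Solving the pair gives M_A = 503.9 kN·m and M_C = 233.5 kN·m (hogging).

M_A = 503.9 kN·m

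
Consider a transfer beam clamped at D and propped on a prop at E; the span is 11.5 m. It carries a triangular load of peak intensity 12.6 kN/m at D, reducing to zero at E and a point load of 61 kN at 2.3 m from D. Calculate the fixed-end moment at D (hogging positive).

M_D = 212.1 kN·m

Remove the prop at E; the released (primary) structure is a cantilever built in at D.
Free-end deflection of the primary structure under the applied loading (downward +):
  triangular load, peak 12.6 at the fixed end: w₀L⁴/(30EI) = 7346/EI
  point load 61 at a = 2.3: Pa²(3L − a)/(6EI) = 1732/EI
  δ_0 = 9078/EI
Tip deflection under a unit load at E: L³/(3EI) = 507/EI.
Compatibility at E: δ_0 − R_E·δ_{EE} = 0, so R_E = 9078/507 = 17.91 kN.
Moment equilibrium about D: M_D = Σ(load moments about D) − R_E·L = 418 − 17.91×11.5 = 212.1 kN·m.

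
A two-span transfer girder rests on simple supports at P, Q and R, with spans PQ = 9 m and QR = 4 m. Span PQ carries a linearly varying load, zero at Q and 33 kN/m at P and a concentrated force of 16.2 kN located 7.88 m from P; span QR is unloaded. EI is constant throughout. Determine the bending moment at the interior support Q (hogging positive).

M_Q = 118.3 kN·m

Take M_Q as the redundant. Released structure: two simple spans PQ and QR with a hinge at Q.
End slopes at the hinge Q, treating each span as simply supported:
  span PQ: triangular load, peak 33: 7w₀L³/(360EI) = 467.8/EI
  span PQ: point load 16.2 at a = 7.88: Pab(L + a)/(6LEI) = 44.69/EI
  relative rotation θ_0 = (512.5 + 0)/EI = 512.5/EI
A unit hogging moment at Q produces rotation L₁/(3EI) + L₂/(3EI) = 4.333/EI.
Slope continuity at Q: θ_0 = M_Q·4.333/EI, so M_Q = 512.5/4.333 = 118.3 kN·m (hogging).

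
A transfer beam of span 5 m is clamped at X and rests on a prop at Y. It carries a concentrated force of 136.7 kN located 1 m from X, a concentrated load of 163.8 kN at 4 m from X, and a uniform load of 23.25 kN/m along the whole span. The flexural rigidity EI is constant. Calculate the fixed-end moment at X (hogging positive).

Release the roller at Y. Primary structure: cantilever fixed at X.
Downward deflection at the released point Y due to the loads:
  point load 136.7 at a = 1: Pa²(3L − a)/(6EI) = 319/EI
  point load 163.8 at a = 4: Pa²(3L − a)/(6EI) = 4805/EI
  UDL 23.25: wL⁴/(8EI) = 1816/EI
  δ_0 = 6940/EI
Tip deflection under a unit load at Y: L³/(3EI) = 41.67/EI.
The prop prevents deflection at Y: R_Y = δ_0/δ_{YY} = 6940/41.67 = 166.6 kN.
Moment equilibrium about X: M_X = Σ(load moments about X) − R_Y·L = 1083 − 166.6×5 = 249.7 kN·m.

M_X = 249.7 kN·m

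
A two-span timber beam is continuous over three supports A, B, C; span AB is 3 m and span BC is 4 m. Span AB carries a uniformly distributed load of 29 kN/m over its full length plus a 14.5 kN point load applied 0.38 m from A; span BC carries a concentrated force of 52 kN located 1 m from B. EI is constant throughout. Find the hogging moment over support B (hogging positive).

M_B = 34.64 kN·m

Insert a hinge at B; M_B is the redundant, and each span becomes simply supported.
Rotations at B on the released spans (each span's end-slope, ×1/EI):
  span AB: UDL 29: wL³/(24EI) = 32.62/EI
  span AB: point load 14.5 at a = 0.38: Pab(L + a)/(6LEI) = 2.711/EI
  span BC: point load 52 at a = 1: Pab(L + b)/(6LEI) = 45.5/EI
  relative rotation θ_0 = (35.34 + 45.5)/EI = 80.84/EI
A unit hogging moment at B produces rotation L₁/(3EI) + L₂/(3EI) = 2.333/EI.
Compatibility: M_B·(L₁+L₂)/(3EI) = θ_0, giving M_B = 34.64 kN·m (hogging).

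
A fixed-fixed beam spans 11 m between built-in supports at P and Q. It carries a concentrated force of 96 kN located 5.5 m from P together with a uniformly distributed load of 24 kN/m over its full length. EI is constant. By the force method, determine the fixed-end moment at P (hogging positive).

Release both end moments; the primary structure is a simply-supported span PQ with redundants M_P and M_Q.
On the primary (simply-supported) span, the end slopes from the loading are:
  at P: point load 96 at a = 5.5: Pab(L + b)/(6LEI) = 726/EI
  at Q: point load 96 at a = 5.5: Pab(L + a)/(6LEI) = 726/EI
  at P: UDL 24: wL³/(24EI) = 1331/EI
  at Q: UDL 24: wL³/(24EI) = 1331/EI
  θ_P0 = 2057/EI,  θ_Q0 = 2057/EI
Flexibility coefficients: a unit moment at one end gives L/(3EI) there and L/(6EI) at the far end, so f₁₁ = f₂₂ = 3.667/EI and f₁₂ = f₂₁ = 1.833/EI.
Compatibility — zero rotation at each built-in end:
  3.667 M_P + 1.833 M_Q = 2057
  1.833 M_P + 3.667 M_Q = 2057
Solving the pair gives M_P = 374 kN·m and M_Q = 374 kN·m (hogging).

M_P = 374 kN·m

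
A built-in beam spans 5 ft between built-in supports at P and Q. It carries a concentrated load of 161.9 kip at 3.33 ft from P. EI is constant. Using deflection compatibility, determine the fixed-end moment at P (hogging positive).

M_P = 60.14 kip·ft

Release both end moments; the primary structure is a simply-supported span PQ with redundants M_P and M_Q.
On the primary (simply-supported) span, the end slopes from the loading are:
  at P: point load 161.9 at a = 3.33: Pab(L + b)/(6LEI) = 200.2/EI
  at Q: point load 161.9 at a = 3.33: Pab(L + a)/(6LEI) = 250/EI
  θ_P0 = 200.2/EI,  θ_Q0 = 250/EI
Flexibility coefficients: a unit moment at one end gives L/(3EI) there and L/(6EI) at the far end, so f₁₁ = f₂₂ = 1.667/EI and f₁₂ = f₂₁ = 0.8333/EI.
Compatibility — zero rotation at each built-in end:
  1.667 M_P + 0.8333 M_Q = 200.2
  0.8333 M_P + 1.667 M_Q = 250
Solving the pair gives M_P = 60.14 kip·ft and M_Q = 119.9 kip·ft (hogging).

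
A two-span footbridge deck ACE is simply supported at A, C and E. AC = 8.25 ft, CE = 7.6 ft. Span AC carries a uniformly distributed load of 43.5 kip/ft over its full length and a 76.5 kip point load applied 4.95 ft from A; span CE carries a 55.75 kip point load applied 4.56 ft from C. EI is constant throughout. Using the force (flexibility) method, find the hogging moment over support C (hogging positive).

M_C = 289.8 kip·ft

Release continuity at C by inserting a hinge; the redundant is the internal moment M_C. The primary structure is two simply-supported spans AC and CE.
Discontinuity in slope at C on the released structure — sum the simple-span end rotations:
  span AC: UDL 43.5: wL³/(24EI) = 1018/EI
  span AC: point load 76.5 at a = 4.95: Pab(L + a)/(6LEI) = 333.2/EI
  span CE: point load 55.75 at a = 4.56: Pab(L + b)/(6LEI) = 180.3/EI
  relative rotation θ_0 = (1351 + 180.3)/EI = 1531/EI
A unit hogging moment at C produces rotation L₁/(3EI) + L₂/(3EI) = 5.283/EI.
Compatibility: M_C·(L₁+L₂)/(3EI) = θ_0, giving M_C = 289.8 kip·ft (hogging).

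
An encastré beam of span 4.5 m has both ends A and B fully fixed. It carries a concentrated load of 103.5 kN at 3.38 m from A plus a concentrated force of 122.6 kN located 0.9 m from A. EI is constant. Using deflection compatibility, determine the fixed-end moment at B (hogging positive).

Take the two fixed-end moments M_A, M_B as redundants; the released structure is the simple span AB.
End rotations of the released simple span under the applied load (×1/EI):
  at A: point load 103.5 at a = 3.38: Pab(L + b)/(6LEI) = 81.55/EI
  at B: point load 103.5 at a = 3.38: Pab(L + a)/(6LEI) = 114.4/EI
  at A: point load 122.6 at a = 0.9: Pab(L + b)/(6LEI) = 119.2/EI
  at B: point load 122.6 at a = 0.9: Pab(L + a)/(6LEI) = 79.44/EI
  θ_A0 = 200.7/EI,  θ_B0 = 193.8/EI
Flexibility coefficients: a unit moment at one end gives L/(3EI) there and L/(6EI) at the far end, so f₁₁ = f₂₂ = 1.5/EI and f₁₂ = f₂₁ = 0.75/EI.
Compatibility — zero rotation at each built-in end:
  1.5 M_A + 0.75 M_B = 200.7
  0.75 M_A + 1.5 M_B = 193.8
Solving the pair gives M_A = 92.29 kN·m and M_B = 83.05 kN·m (hogging).

M_B = 83.05 kN·m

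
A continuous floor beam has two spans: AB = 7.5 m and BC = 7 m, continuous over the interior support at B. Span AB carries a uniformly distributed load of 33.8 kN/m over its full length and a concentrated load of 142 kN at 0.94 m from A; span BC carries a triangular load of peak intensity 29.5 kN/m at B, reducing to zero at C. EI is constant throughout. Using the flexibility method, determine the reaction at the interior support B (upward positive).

Insert a hinge at B; M_B is the redundant, and each span becomes simply supported.
Rotations at B on the released spans (each span's end-slope, ×1/EI):
  span AB: UDL 33.8: wL³/(24EI) = 594.1/EI
  span AB: point load 142 at a = 0.94: Pab(L + a)/(6LEI) = 164.2/EI
  span BC: triangular load, peak 29.5: w₀L³/(45EI) = 224.9/EI
  relative rotation θ_0 = (758.4 + 224.9)/EI = 983.2/EI
A unit hogging moment at B produces rotation L₁/(3EI) + L₂/(3EI) = 4.833/EI.
Slope continuity at B: θ_0 = M_B·4.833/EI, so M_B = 983.2/4.833 = 203.4 kN·m (hogging).
Span AB, ΣM about A with M_B applied at B: R_B^{AB}·7.5 = 1084 + 203.4, so R_B^{AB} = 171.7 kN and R_A = 395.5 − 171.7 = 223.8 kN.
Span BC, ΣM about C: R_B^{BC}·7 = 481.8 + 203.4, so R_B^{BC} = 97.89 kN and R_C = 103.2 − 97.89 = 5.356 kN.
R_B = 171.7 + 97.89 = 269.6 kN.

R_B = 269.6 kN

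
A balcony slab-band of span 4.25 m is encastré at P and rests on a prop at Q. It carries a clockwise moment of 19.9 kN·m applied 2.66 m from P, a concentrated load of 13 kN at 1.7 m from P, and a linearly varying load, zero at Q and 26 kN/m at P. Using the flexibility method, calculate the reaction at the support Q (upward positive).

Release the roller at Q. Primary structure: cantilever fixed at P.
Downward deflection at the released point Q due to the loads:
  clockwise couple 19.9 at a = 2.66: M₀a(2L − a)/(2EI) = 154.6/EI
  point load 13 at a = 1.7: Pa²(3L − a)/(6EI) = 69.19/EI
  triangular load, peak 26 at the fixed end: w₀L⁴/(30EI) = 282.8/EI
  δ_0 = 506.5/EI
Flexibility coefficient — unit upward force at Q: δ_{QQ} = L³/(3EI) = 25.59/EI.
The prop prevents deflection at Q: R_Q = δ_0/δ_{QQ} = 506.5/25.59 = 19.79 kN.

R_Q = 19.79 kN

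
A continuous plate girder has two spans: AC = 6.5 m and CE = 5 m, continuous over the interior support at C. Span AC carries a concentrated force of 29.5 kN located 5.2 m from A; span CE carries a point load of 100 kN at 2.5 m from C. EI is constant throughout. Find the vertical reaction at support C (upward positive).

R_C = 93.55 kN

Insert a hinge at C; M_C is the redundant, and each span becomes simply supported.
End slopes at the hinge C, treating each span as simply supported:
  span AC: point load 29.5 at a = 5.2: Pab(L + a)/(6LEI) = 59.83/EI
  span CE: point load 100 at a = 2.5: Pab(L + b)/(6LEI) = 156.2/EI
  relative rotation θ_0 = (59.83 + 156.2)/EI = 216.1/EI
A unit hogging moment at C produces rotation L₁/(3EI) + L₂/(3EI) = 3.833/EI.
Slope continuity at C: θ_0 = M_C·3.833/EI, so M_C = 216.1/3.833 = 56.37 kN·m (hogging).
Span AC, ΣM about A with M_C applied at C: R_C^{AC}·6.5 = 153.4 + 56.37, so R_C^{AC} = 32.27 kN and R_A = 29.5 − 32.27 = -2.772 kN.
Span CE, ΣM about E: R_C^{CE}·5 = 250 + 56.37, so R_C^{CE} = 61.27 kN and R_E = 100 − 61.27 = 38.73 kN.
R_C = 32.27 + 61.27 = 93.55 kN.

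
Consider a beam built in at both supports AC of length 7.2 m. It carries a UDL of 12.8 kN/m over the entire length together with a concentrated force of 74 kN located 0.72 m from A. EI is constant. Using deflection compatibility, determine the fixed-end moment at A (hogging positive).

Take the two fixed-end moments M_A, M_C as redundants; the released structure is the simple span AC.
End rotations of the released simple span under the applied load (×1/EI):
  at A: UDL 12.8: wL³/(24EI) = 199.1/EI
  at C: UDL 12.8: wL³/(24EI) = 199.1/EI
  at A: point load 74 at a = 0.72: Pab(L + b)/(6LEI) = 109.3/EI
  at C: point load 74 at a = 0.72: Pab(L + a)/(6LEI) = 63.3/EI
  θ_A0 = 308.4/EI,  θ_C0 = 262.4/EI
Flexibility coefficients: a unit moment at one end gives L/(3EI) there and L/(6EI) at the far end, so f₁₁ = f₂₂ = 2.4/EI and f₁₂ = f₂₁ = 1.2/EI.
Compatibility — zero rotation at each built-in end:
  2.4 M_A + 1.2 M_C = 308.4
  1.2 M_A + 2.4 M_C = 262.4
Solving the pair gives M_A = 98.45 kN·m and M_C = 60.09 kN·m (hogging).

M_A = 98.45 kN·m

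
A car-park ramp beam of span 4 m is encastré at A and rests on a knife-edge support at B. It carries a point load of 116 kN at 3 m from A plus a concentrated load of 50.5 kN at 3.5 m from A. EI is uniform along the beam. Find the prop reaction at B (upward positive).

Take the reaction at B as the redundant and release it; the primary structure is a cantilever fixed at A.
Downward deflection at the released point B due to the loads:
  point load 116 at a = 3: Pa²(3L − a)/(6EI) = 1566/EI
  point load 50.5 at a = 3.5: Pa²(3L − a)/(6EI) = 876.4/EI
  δ_0 = 2442/EI
Tip deflection under a unit load at B: L³/(3EI) = 21.33/EI.
Compatibility at B: δ_0 − R_B·δ_{BB} = 0, so R_B = 2442/21.33 = 114.5 kN.

R_B = 114.5 kN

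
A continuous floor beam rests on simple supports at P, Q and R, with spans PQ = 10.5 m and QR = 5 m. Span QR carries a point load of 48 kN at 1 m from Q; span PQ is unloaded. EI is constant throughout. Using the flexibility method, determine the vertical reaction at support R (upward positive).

Take M_Q as the redundant. Released structure: two simple spans PQ and QR with a hinge at Q.
Rotations at Q on the released spans (each span's end-slope, ×1/EI):
  span QR: point load 48 at a = 1: Pab(L + b)/(6LEI) = 57.6/EI
  relative rotation θ_0 = (0 + 57.6)/EI = 57.6/EI
A unit hogging moment at Q produces rotation L₁/(3EI) + L₂/(3EI) = 5.167/EI.
Compatibility: M_Q·(L₁+L₂)/(3EI) = θ_0, giving M_Q = 11.15 kN·m (hogging).
Span QR, ΣM about R: R_Q^{QR}·5 = 192 + 11.15, so R_Q^{QR} = 40.63 kN and R_R = 48 − 40.63 = 7.37 kN.

R_R = 7.37 kN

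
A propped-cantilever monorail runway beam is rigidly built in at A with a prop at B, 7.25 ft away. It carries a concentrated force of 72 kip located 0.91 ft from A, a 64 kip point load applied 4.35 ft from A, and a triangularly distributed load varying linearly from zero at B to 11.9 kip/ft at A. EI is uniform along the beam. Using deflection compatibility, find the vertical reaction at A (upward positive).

Take the reaction at B as the redundant and release it; the primary structure is a cantilever fixed at A.
Downward deflection at the released point B due to the loads:
  point load 72 at a = 0.91: Pa²(3L − a)/(6EI) = 207.1/EI
  point load 64 at a = 4.35: Pa²(3L − a)/(6EI) = 3512/EI
  triangular load, peak 11.9 at the fixed end: w₀L⁴/(30EI) = 1096/EI
  δ_0 = 4815/EI
Flexibility coefficient — unit upward force at B: δ_{BB} = L³/(3EI) = 127/EI.
The prop prevents deflection at B: R_B = δ_0/δ_{BB} = 4815/127 = 37.91 kip.
Vertical equilibrium: R_A = ΣP − R_B = 179.1 − 37.91 = 141.2 kip.

R_A = 141.2 kip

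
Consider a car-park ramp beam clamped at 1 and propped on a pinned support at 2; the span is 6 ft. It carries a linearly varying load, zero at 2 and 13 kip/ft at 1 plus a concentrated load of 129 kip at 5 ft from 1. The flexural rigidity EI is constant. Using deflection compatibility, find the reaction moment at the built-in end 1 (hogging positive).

M_1 = 93.91 kip·ft

Release the roller at 2. Primary structure: cantilever fixed at 1.
Downward deflection at the released point 2 due to the loads:
  triangular load, peak 13 at the fixed end: w₀L⁴/(30EI) = 561.6/EI
  point load 129 at a = 5: Pa²(3L − a)/(6EI) = 6988/EI
  δ_0 = 7549/EI
Tip deflection under a unit load at 2: L³/(3EI) = 72/EI.
Compatibility at 2: δ_0 − R_2·δ_{22} = 0, so R_2 = 7549/72 = 104.8 kip.
Moment equilibrium about 1: M_1 = Σ(load moments about 1) − R_2·L = 723 − 104.8×6 = 93.91 kip·ft.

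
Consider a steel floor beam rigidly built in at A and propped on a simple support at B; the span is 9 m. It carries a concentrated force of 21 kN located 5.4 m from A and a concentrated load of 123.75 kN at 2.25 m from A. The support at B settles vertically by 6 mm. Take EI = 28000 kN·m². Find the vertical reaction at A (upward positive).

Release the roller at B. Primary structure: cantilever fixed at A.
Downward deflection at the released point B due to the loads:
  point load 21 at a = 5.4: Pa²(3L − a)/(6EI) = 2204/EI
  point load 123.75 at a = 2.25: Pa²(3L − a)/(6EI) = 2584/EI
  δ_0 = 4789/EI
Tip deflection under a unit load at B: L³/(3EI) = 243/EI.
With EI = 28000 kN·m²: δ_0 = 0.17103 m and δ_{BB} = 0.008679 m/kN.
Compatibility — the beam at B must follow the support down by 0.006 m: δ_0 − R_B·δ_{BB} = 0.006, so R_B = (0.17103 − 0.006)/0.008679 = 19.02 kN.
Vertical equilibrium: R_A = ΣP − R_B = 144.8 − 19.02 = 125.7 kN.

R_A = 125.7 kN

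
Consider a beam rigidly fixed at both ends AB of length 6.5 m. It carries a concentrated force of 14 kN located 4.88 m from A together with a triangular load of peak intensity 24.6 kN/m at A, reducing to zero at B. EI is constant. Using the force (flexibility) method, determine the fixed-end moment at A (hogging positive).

M_A = 56.21 kN·m

Release both end moments; the primary structure is a simply-supported span AB with redundants M_A and M_B.
Simple-span end rotations at A and B under the given loads:
  at A: point load 14 at a = 4.88: Pab(L + b)/(6LEI) = 23.04/EI
  at B: point load 14 at a = 4.88: Pab(L + a)/(6LEI) = 32.3/EI
  at A: triangular load, peak 24.6: w₀L³/(45EI) = 150.1/EI
  at B: triangular load, peak 24.6: 7w₀L³/(360EI) = 131.4/EI
  θ_A0 = 173.2/EI,  θ_B0 = 163.7/EI
Flexibility coefficients: a unit moment at one end gives L/(3EI) there and L/(6EI) at the far end, so f₁₁ = f₂₂ = 2.167/EI and f₁₂ = f₂₁ = 1.083/EI.
Compatibility — zero rotation at each built-in end:
  2.167 M_A + 1.083 M_B = 173.2
  1.083 M_A + 2.167 M_B = 163.7
Solving the pair gives M_A = 56.21 kN·m and M_B = 47.43 kN·m (hogging).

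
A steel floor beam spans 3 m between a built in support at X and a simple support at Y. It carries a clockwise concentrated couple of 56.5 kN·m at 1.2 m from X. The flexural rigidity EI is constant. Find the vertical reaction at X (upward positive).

R_X = -18.08 kN

Remove the prop at Y; the released (primary) structure is a cantilever built in at X.
Deflection at Y on the released cantilever, summing each load's contribution:
  clockwise couple 56.5 at a = 1.2: M₀a(2L − a)/(2EI) = 162.7/EI
Tip deflection under a unit load at Y: L³/(3EI) = 9/EI.
The prop prevents deflection at Y: R_Y = δ_0/δ_{YY} = 162.7/9 = 18.08 kN.
Vertical equilibrium: R_X = ΣP − R_Y = 0 − 18.08 = -18.08 kN.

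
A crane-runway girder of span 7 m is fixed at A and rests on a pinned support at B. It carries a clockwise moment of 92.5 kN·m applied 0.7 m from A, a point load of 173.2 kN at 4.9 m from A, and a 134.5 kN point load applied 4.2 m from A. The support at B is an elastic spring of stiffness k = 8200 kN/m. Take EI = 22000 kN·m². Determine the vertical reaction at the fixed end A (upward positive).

R_A = 151.9 kN

Take the reaction at B as the redundant and release it; the primary structure is a cantilever fixed at A.
Deflection at B on the released cantilever, summing each load's contribution:
  clockwise couple 92.5 at a = 0.7: M₀a(2L − a)/(2EI) = 430.6/EI
  point load 173.2 at a = 4.9: Pa²(3L − a)/(6EI) = 11159/EI
  point load 134.5 at a = 4.2: Pa²(3L − a)/(6EI) = 6643/EI
  δ_0 = 18233/EI
Tip deflection under a unit load at B: L³/(3EI) = 114.3/EI.
With EI = 22000 kN·m²: δ_0 = 0.82875 m and δ_{BB} = 0.005197 m/kN.
Compatibility — the spring shortens by R_B/k under the reaction it provides: δ_0 − R_B·δ_{BB} = R_B/k. With 1/k = 0.000122 m/kN, R_B = δ_0 / (δ_{BB} + 1/k) = 0.82875 / (0.005197 + 0.000122) = 155.8 kN.
Vertical equilibrium: R_A = ΣP − R_B = 307.7 − 155.8 = 151.9 kN.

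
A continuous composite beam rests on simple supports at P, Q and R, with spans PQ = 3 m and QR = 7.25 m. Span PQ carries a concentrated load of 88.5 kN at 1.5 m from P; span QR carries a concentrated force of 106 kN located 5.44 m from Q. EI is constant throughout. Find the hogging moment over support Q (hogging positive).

Take M_Q as the redundant. Released structure: two simple spans PQ and QR with a hinge at Q.
Discontinuity in slope at Q on the released structure — sum the simple-span end rotations:
  span PQ: point load 88.5 at a = 1.5: Pab(L + a)/(6LEI) = 49.78/EI
  span QR: point load 106 at a = 5.44: Pab(L + b)/(6LEI) = 217.4/EI
  relative rotation θ_0 = (49.78 + 217.4)/EI = 267.2/EI
A unit hogging moment at Q produces rotation L₁/(3EI) + L₂/(3EI) = 3.417/EI.
Compatibility: M_Q·(L₁+L₂)/(3EI) = θ_0, giving M_Q = 78.19 kN·m (hogging).

M_Q = 78.19 kN·m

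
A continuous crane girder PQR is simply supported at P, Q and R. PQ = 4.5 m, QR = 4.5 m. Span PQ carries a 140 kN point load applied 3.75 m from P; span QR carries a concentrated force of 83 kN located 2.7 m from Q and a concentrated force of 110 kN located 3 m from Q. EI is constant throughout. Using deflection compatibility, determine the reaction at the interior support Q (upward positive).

R_Q = 234.6 kN

Take M_Q as the redundant. Released structure: two simple spans PQ and QR with a hinge at Q.
Discontinuity in slope at Q on the released structure — sum the simple-span end rotations:
  span PQ: point load 140 at a = 3.75: Pab(L + a)/(6LEI) = 120.3/EI
  span QR: point load 83 at a = 2.7: Pab(L + b)/(6LEI) = 94.12/EI
  span QR: point load 110 at a = 3: Pab(L + b)/(6LEI) = 110/EI
  relative rotation θ_0 = (120.3 + 204.1)/EI = 324.4/EI
A unit hogging moment at Q produces rotation L₁/(3EI) + L₂/(3EI) = 3/EI.
Slope continuity at Q: θ_0 = M_Q·3/EI, so M_Q = 324.4/3 = 108.1 kN·m (hogging).
Span PQ, ΣM about P with M_Q applied at Q: R_Q^{PQ}·4.5 = 525 + 108.1, so R_Q^{PQ} = 140.7 kN and R_P = 140 − 140.7 = -0.6989 kN.
Span QR, ΣM about R: R_Q^{QR}·4.5 = 314.4 + 108.1, so R_Q^{QR} = 93.9 kN and R_R = 193 − 93.9 = 99.1 kN.
R_Q = 140.7 + 93.9 = 234.6 kN.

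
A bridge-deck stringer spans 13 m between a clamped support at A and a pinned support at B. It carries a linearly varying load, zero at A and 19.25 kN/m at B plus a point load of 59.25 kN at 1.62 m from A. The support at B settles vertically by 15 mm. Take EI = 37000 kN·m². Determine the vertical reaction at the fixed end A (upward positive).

Choose R_B as the redundant. The primary structure is the cantilever fixed at A.
Free-end deflection of the primary structure under the applied loading (downward +):
  triangular load, peak 19.25 at the free end: 11w₀L⁴/(120EI) = 50398/EI
  point load 59.25 at a = 1.62: Pa²(3L − a)/(6EI) = 968.7/EI
  δ_0 = 51367/EI
Flexibility coefficient — unit upward force at B: δ_{BB} = L³/(3EI) = 732.3/EI.
With EI = 37000 kN·m²: δ_0 = 1.3883 m and δ_{BB} = 0.019793 m/kN.
Compatibility — the beam at B must follow the support down by 0.015 m: δ_0 − R_B·δ_{BB} = 0.015, so R_B = (1.3883 − 0.015)/0.019793 = 69.38 kN.
Vertical equilibrium: R_A = ΣP − R_B = 184.4 − 69.38 = 115 kN.

R_A = 115 kN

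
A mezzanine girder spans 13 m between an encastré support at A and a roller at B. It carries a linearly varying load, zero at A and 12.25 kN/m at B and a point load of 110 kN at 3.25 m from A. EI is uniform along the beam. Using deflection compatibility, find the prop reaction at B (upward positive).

R_B = 53.25 kN

Take the reaction at B as the redundant and release it; the primary structure is a cantilever fixed at A.
Free-end deflection of the primary structure under the applied loading (downward +):
  triangular load, peak 12.25 at the free end: 11w₀L⁴/(120EI) = 32072/EI
  point load 110 at a = 3.25: Pa²(3L − a)/(6EI) = 6923/EI
  δ_0 = 38994/EI
Flexibility coefficient — unit upward force at B: δ_{BB} = L³/(3EI) = 732.3/EI.
The prop prevents deflection at B: R_B = δ_0/δ_{BB} = 38994/732.3 = 53.25 kN.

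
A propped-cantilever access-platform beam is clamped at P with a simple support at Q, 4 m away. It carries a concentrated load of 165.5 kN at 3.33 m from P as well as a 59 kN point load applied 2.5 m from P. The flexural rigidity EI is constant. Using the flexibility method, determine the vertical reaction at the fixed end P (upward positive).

R_P = 72.82 kN

Take the reaction at Q as the redundant and release it; the primary structure is a cantilever fixed at P.
Free-end deflection of the primary structure under the applied loading (downward +):
  point load 165.5 at a = 3.33: Pa²(3L − a)/(6EI) = 2652/EI
  point load 59 at a = 2.5: Pa²(3L − a)/(6EI) = 583.9/EI
  δ_0 = 3236/EI
Tip deflection under a unit load at Q: L³/(3EI) = 21.33/EI.
Compatibility at Q: δ_0 − R_Q·δ_{QQ} = 0, so R_Q = 3236/21.33 = 151.7 kN.
Vertical equilibrium: R_P = ΣP − R_Q = 224.5 − 151.7 = 72.82 kN.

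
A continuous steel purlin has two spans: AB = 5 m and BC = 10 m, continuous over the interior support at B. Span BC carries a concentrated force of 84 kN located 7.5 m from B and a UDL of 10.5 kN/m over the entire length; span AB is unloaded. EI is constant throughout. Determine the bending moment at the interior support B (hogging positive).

M_B = 153.1 kN·m

Take M_B as the redundant. Released structure: two simple spans AB and BC with a hinge at B.
Discontinuity in slope at B on the released structure — sum the simple-span end rotations:
  span BC: point load 84 at a = 7.5: Pab(L + b)/(6LEI) = 328.1/EI
  span BC: UDL 10.5: wL³/(24EI) = 437.5/EI
  relative rotation θ_0 = (0 + 765.6)/EI = 765.6/EI
A unit hogging moment at B produces rotation L₁/(3EI) + L₂/(3EI) = 5/EI.
Compatibility: M_B·(L₁+L₂)/(3EI) = θ_0, giving M_B = 153.1 kN·m (hogging).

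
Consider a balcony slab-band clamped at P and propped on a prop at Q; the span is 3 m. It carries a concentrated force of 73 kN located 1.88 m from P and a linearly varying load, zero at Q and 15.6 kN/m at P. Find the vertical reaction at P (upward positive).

R_P = 57.7 kN

Remove the prop at Q; the released (primary) structure is a cantilever built in at P.
Free-end deflection of the primary structure under the applied loading (downward +):
  point load 73 at a = 1.88: Pa²(3L − a)/(6EI) = 306.2/EI
  triangular load, peak 15.6 at the fixed end: w₀L⁴/(30EI) = 42.12/EI
  δ_0 = 348.3/EI
Tip deflection under a unit load at Q: L³/(3EI) = 9/EI.
The prop prevents deflection at Q: R_Q = δ_0/δ_{QQ} = 348.3/9 = 38.7 kN.
Vertical equilibrium: R_P = ΣP − R_Q = 96.4 − 38.7 = 57.7 kN.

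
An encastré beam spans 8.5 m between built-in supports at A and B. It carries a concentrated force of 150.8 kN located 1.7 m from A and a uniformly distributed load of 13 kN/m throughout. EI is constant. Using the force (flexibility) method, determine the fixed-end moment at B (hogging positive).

M_B = 119.3 kN·m

Take the two fixed-end moments M_A, M_B as redundants; the released structure is the simple span AB.
End rotations of the released simple span under the applied load (×1/EI):
  at A: point load 150.8 at a = 1.7: Pab(L + b)/(6LEI) = 523/EI
  at B: point load 150.8 at a = 1.7: Pab(L + a)/(6LEI) = 348.6/EI
  at A: UDL 13: wL³/(24EI) = 332.7/EI
  at B: UDL 13: wL³/(24EI) = 332.7/EI
  θ_A0 = 855.6/EI,  θ_B0 = 681.3/EI
Flexibility coefficients: a unit moment at one end gives L/(3EI) there and L/(6EI) at the far end, so f₁₁ = f₂₂ = 2.833/EI and f₁₂ = f₂₁ = 1.417/EI.
Compatibility — zero rotation at each built-in end:
  2.833 M_A + 1.417 M_B = 855.6
  1.417 M_A + 2.833 M_B = 681.3
Solving the pair gives M_A = 242.3 kN·m and M_B = 119.3 kN·m (hogging).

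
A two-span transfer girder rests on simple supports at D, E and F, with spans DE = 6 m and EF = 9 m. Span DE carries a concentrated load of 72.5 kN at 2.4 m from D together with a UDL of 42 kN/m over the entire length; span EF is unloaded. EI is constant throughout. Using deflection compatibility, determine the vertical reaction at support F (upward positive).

R_F = -11.65 kN

Insert a hinge at E; M_E is the redundant, and each span becomes simply supported.
End slopes at the hinge E, treating each span as simply supported:
  span DE: point load 72.5 at a = 2.4: Pab(L + a)/(6LEI) = 146.2/EI
  span DE: UDL 42: wL³/(24EI) = 378/EI
  relative rotation θ_0 = (524.2 + 0)/EI = 524.2/EI
A unit hogging moment at E produces rotation L₁/(3EI) + L₂/(3EI) = 5/EI.
Compatibility: M_E·(L₁+L₂)/(3EI) = θ_0, giving M_E = 104.8 kN·m (hogging).
Span EF, ΣM about F: R_E^{EF}·9 = 0 + 104.8, so R_E^{EF} = 11.65 kN and R_F = 0 − 11.65 = -11.65 kN.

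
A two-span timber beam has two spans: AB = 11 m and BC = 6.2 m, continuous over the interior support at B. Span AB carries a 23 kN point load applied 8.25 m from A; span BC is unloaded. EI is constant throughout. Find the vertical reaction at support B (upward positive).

R_B = 23.94 kN

Take M_B as the redundant. Released structure: two simple spans AB and BC with a hinge at B.
Rotations at B on the released spans (each span's end-slope, ×1/EI):
  span AB: point load 23 at a = 8.25: Pab(L + a)/(6LEI) = 152.2/EI
  relative rotation θ_0 = (152.2 + 0)/EI = 152.2/EI
A unit hogging moment at B produces rotation L₁/(3EI) + L₂/(3EI) = 5.733/EI.
Slope continuity at B: θ_0 = M_B·5.733/EI, so M_B = 152.2/5.733 = 26.55 kN·m (hogging).
Span AB, ΣM about A with M_B applied at B: R_B^{AB}·11 = 189.8 + 26.55, so R_B^{AB} = 19.66 kN and R_A = 23 − 19.66 = 3.337 kN.
Span BC, ΣM about C: R_B^{BC}·6.2 = 0 + 26.55, so R_B^{BC} = 4.282 kN and R_C = 0 − 4.282 = -4.282 kN.
R_B = 19.66 + 4.282 = 23.94 kN.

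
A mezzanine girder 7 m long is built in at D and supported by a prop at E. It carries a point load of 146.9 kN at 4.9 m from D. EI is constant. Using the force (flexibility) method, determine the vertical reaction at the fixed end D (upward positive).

Remove the prop at E; the released (primary) structure is a cantilever built in at D.
Deflection at E on the released cantilever, summing each load's contribution:
  point load 146.9 at a = 4.9: Pa²(3L − a)/(6EI) = 9464/EI
Tip deflection under a unit load at E: L³/(3EI) = 114.3/EI.
The prop prevents deflection at E: R_E = δ_0/δ_{EE} = 9464/114.3 = 82.78 kN.
Vertical equilibrium: R_D = ΣP − R_E = 146.9 − 82.78 = 64.12 kN.

R_D = 64.12 kN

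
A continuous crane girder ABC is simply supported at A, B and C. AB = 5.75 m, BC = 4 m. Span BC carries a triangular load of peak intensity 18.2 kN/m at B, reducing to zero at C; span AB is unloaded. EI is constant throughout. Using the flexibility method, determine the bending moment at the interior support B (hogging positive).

M_B = 7.964 kN·m

Insert a hinge at B; M_B is the redundant, and each span becomes simply supported.
End slopes at the hinge B, treating each span as simply supported:
  span BC: triangular load, peak 18.2: w₀L³/(45EI) = 25.88/EI
  relative rotation θ_0 = (0 + 25.88)/EI = 25.88/EI
A unit hogging moment at B produces rotation L₁/(3EI) + L₂/(3EI) = 3.25/EI.
Slope continuity at B: θ_0 = M_B·3.25/EI, so M_B = 25.88/3.25 = 7.964 kN·m (hogging).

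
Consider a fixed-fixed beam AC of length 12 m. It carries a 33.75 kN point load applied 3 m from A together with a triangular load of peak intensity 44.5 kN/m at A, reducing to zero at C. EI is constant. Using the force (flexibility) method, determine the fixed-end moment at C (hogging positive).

M_C = 232.6 kN·m

Release both end moments; the primary structure is a simply-supported span AC with redundants M_A and M_C.
End rotations of the released simple span under the applied load (×1/EI):
  at A: point load 33.75 at a = 3: Pab(L + b)/(6LEI) = 265.8/EI
  at C: point load 33.75 at a = 3: Pab(L + a)/(6LEI) = 189.8/EI
  at A: triangular load, peak 44.5: w₀L³/(45EI) = 1709/EI
  at C: triangular load, peak 44.5: 7w₀L³/(360EI) = 1495/EI
  θ_A0 = 1975/EI,  θ_C0 = 1685/EI
Flexibility coefficients: a unit moment at one end gives L/(3EI) there and L/(6EI) at the far end, so f₁₁ = f₂₂ = 4/EI and f₁₂ = f₂₁ = 2/EI.
Compatibility — zero rotation at each built-in end:
  4 M_A + 2 M_C = 1975
  2 M_A + 4 M_C = 1685
Solving the pair gives M_A = 377.4 kN·m and M_C = 232.6 kN·m (hogging).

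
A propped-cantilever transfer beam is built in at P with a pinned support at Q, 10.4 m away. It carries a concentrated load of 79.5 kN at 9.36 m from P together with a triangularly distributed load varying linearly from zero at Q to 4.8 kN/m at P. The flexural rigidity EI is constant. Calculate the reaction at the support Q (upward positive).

R_Q = 72.61 kN

Choose R_Q as the redundant. The primary structure is the cantilever fixed at P.
Free-end deflection of the primary structure under the applied loading (downward +):
  point load 79.5 at a = 9.36: Pa²(3L − a)/(6EI) = 25352/EI
  triangular load, peak 4.8 at the fixed end: w₀L⁴/(30EI) = 1872/EI
  δ_0 = 27224/EI
Tip deflection under a unit load at Q: L³/(3EI) = 375/EI.
The prop prevents deflection at Q: R_Q = δ_0/δ_{QQ} = 27224/375 = 72.61 kN.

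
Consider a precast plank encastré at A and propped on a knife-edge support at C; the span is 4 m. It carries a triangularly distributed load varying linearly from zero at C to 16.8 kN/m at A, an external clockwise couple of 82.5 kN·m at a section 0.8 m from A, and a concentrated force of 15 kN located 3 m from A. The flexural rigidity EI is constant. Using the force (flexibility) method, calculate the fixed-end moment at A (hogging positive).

M_A = 62.9 kN·m

Release the roller at C. Primary structure: cantilever fixed at A.
Downward deflection at the released point C due to the loads:
  triangular load, peak 16.8 at the fixed end: w₀L⁴/(30EI) = 143.4/EI
  clockwise couple 82.5 at a = 0.8: M₀a(2L − a)/(2EI) = 237.6/EI
  point load 15 at a = 3: Pa²(3L − a)/(6EI) = 202.5/EI
  δ_0 = 583.5/EI
Tip deflection under a unit load at C: L³/(3EI) = 21.33/EI.
The prop prevents deflection at C: R_C = δ_0/δ_{CC} = 583.5/21.33 = 27.35 kN.
Moment equilibrium about A: M_A = Σ(load moments about A) − R_C·L = 172.3 − 27.35×4 = 62.9 kN·m.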